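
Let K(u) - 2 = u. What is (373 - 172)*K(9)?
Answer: 2211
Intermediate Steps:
K(u) = 2 + u
(373 - 172)*K(9) = (373 - 172)*(2 + 9) = 201*11 = 2211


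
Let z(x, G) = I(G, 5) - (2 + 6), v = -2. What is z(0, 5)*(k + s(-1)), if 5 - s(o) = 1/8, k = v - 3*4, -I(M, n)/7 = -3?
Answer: -949/8 ≈ -118.63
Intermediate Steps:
I(M, n) = 21 (I(M, n) = -7*(-3) = 21)
k = -14 (k = -2 - 3*4 = -2 - 12 = -14)
s(o) = 39/8 (s(o) = 5 - 1/8 = 5 - 1*⅛ = 5 - ⅛ = 39/8)
z(x, G) = 13 (z(x, G) = 21 - (2 + 6) = 21 - 1*8 = 21 - 8 = 13)
z(0, 5)*(k + s(-1)) = 13*(-14 + 39/8) = 13*(-73/8) = -949/8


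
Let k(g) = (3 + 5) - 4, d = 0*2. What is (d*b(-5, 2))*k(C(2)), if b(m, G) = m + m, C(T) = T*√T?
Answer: 0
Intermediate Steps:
C(T) = T^(3/2)
b(m, G) = 2*m
d = 0
k(g) = 4 (k(g) = 8 - 4 = 4)
(d*b(-5, 2))*k(C(2)) = (0*(2*(-5)))*4 = (0*(-10))*4 = 0*4 = 0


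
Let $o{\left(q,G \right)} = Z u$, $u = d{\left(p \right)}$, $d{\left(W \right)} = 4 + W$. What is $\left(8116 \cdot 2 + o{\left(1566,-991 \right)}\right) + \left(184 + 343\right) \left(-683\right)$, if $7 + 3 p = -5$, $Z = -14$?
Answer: $-343709$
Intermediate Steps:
$p = -4$ ($p = - \frac{7}{3} + \frac{1}{3} \left(-5\right) = - \frac{7}{3} - \frac{5}{3} = -4$)
$u = 0$ ($u = 4 - 4 = 0$)
$o{\left(q,G \right)} = 0$ ($o{\left(q,G \right)} = \left(-14\right) 0 = 0$)
$\left(8116 \cdot 2 + o{\left(1566,-991 \right)}\right) + \left(184 + 343\right) \left(-683\right) = \left(8116 \cdot 2 + 0\right) + \left(184 + 343\right) \left(-683\right) = \left(16232 + 0\right) + 527 \left(-683\right) = 16232 - 359941 = -343709$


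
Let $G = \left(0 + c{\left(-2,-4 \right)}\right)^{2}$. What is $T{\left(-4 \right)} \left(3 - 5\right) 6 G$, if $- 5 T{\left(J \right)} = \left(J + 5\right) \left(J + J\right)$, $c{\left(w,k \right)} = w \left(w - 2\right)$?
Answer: $- \frac{6144}{5} \approx -1228.8$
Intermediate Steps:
$c{\left(w,k \right)} = w \left(-2 + w\right)$
$G = 64$ ($G = \left(0 - 2 \left(-2 - 2\right)\right)^{2} = \left(0 - -8\right)^{2} = \left(0 + 8\right)^{2} = 8^{2} = 64$)
$T{\left(J \right)} = - \frac{2 J \left(5 + J\right)}{5}$ ($T{\left(J \right)} = - \frac{\left(J + 5\right) \left(J + J\right)}{5} = - \frac{\left(5 + J\right) 2 J}{5} = - \frac{2 J \left(5 + J\right)}{5}$)
$T{\left(-4 \right)} \left(3 - 5\right) 6 G = \left(- \frac{2}{5}\right) \left(-4\right) \left(5 - 4\right) \left(3 - 5\right) 6 \cdot 64 = \left(- \frac{2}{5}\right) \left(-4\right) 1 \left(\left(-2\right) 6\right) 64 = \frac{8}{5} \left(-12\right) 64 = \left(- \frac{96}{5}\right) 64 = - \frac{6144}{5}$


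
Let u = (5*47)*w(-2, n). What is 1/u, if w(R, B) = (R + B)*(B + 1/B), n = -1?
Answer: 1/1410 ≈ 0.00070922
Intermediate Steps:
w(R, B) = (B + R)*(B + 1/B)
u = 1410 (u = (5*47)*(1 + (-1)² - 1*(-2) - 2/(-1)) = 235*(1 + 1 + 2 - 2*(-1)) = 235*(1 + 1 + 2 + 2) = 235*6 = 1410)
1/u = 1/1410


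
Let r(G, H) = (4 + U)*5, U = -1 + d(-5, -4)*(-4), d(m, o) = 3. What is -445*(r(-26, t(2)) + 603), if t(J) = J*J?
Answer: -248310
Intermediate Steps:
t(J) = J**2
U = -13 (U = -1 + 3*(-4) = -1 - 12 = -13)
r(G, H) = -45 (r(G, H) = (4 - 13)*5 = -9*5 = -45)
-445*(r(-26, t(2)) + 603) = -445*(-45 + 603) = -445*558 = -248310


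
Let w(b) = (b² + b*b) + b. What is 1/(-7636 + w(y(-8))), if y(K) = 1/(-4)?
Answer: -8/61089 ≈ -0.00013096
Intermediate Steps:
y(K) = -¼
w(b) = b + 2*b² (w(b) = (b² + b²) + b = 2*b² + b = b + 2*b²)
1/(-7636 + w(y(-8))) = 1/(-7636 - (1 + 2*(-¼))/4) = 1/(-7636 - (1 - ½)/4) = 1/(-7636 - ¼*½) = 1/(-7636 - ⅛) = 1/(-61089/8) = -8/61089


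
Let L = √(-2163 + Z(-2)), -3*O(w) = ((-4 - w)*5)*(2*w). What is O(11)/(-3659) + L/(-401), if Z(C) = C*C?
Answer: -550/3659 - I*√2159/401 ≈ -0.15031 - 0.11587*I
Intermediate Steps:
O(w) = -2*w*(-20 - 5*w)/3 (O(w) = -(-4 - w)*5*2*w/3 = -(-20 - 5*w)*2*w/3 = -2*w*(-20 - 5*w)/3)
Z(C) = C²
L = I*√2159 (L = √(-2163 + (-2)²) = √(-2163 + 4) = √(-2159) = I*√2159 ≈ 46.465*I)
O(11)/(-3659) + L/(-401) = ((10/3)*11*(4 + 11))/(-3659) + (I*√2159)/(-401) = ((10/3)*11*15)*(-1/3659) + (I*√2159)*(-1/401) = 550*(-1/3659) - I*√2159/401 = -550/3659 - I*√2159/401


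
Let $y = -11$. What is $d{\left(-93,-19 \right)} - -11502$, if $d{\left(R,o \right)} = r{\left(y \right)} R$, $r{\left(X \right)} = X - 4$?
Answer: $12897$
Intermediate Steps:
$r{\left(X \right)} = -4 + X$ ($r{\left(X \right)} = X - 4 = -4 + X$)
$d{\left(R,o \right)} = - 15 R$ ($d{\left(R,o \right)} = \left(-4 - 11\right) R = - 15 R$)
$d{\left(-93,-19 \right)} - -11502 = \left(-15\right) \left(-93\right) - -11502 = 1395 + 11502 = 12897$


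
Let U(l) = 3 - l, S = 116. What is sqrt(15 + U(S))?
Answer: 7*I*sqrt(2) ≈ 9.8995*I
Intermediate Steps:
sqrt(15 + U(S)) = sqrt(15 + (3 - 1*116)) = sqrt(15 + (3 - 116)) = sqrt(15 - 113) = sqrt(-98) = 7*I*sqrt(2)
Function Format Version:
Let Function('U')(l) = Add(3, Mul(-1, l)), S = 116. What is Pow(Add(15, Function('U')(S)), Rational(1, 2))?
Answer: Mul(7, I, Pow(2, Rational(1, 2))) ≈ Mul(9.8995, I)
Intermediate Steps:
Pow(Add(15, Function('U')(S)), Rational(1, 2)) = Pow(Add(15, Add(3, Mul(-1, 116))), Rational(1, 2)) = Pow(Add(15, Add(3, -116)), Rational(1, 2)) = Pow(Add(15, -113), Rational(1, 2)) = Pow(-98, Rational(1, 2)) = Mul(7, I, Pow(2, Rational(1, 2)))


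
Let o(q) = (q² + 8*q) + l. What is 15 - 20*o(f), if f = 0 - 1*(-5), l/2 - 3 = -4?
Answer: -1245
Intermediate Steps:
l = -2 (l = 6 + 2*(-4) = 6 - 8 = -2)
f = 5 (f = 0 + 5 = 5)
o(q) = -2 + q² + 8*q (o(q) = (q² + 8*q) - 2 = -2 + q² + 8*q)
15 - 20*o(f) = 15 - 20*(-2 + 5² + 8*5) = 15 - 20*(-2 + 25 + 40) = 15 - 20*63 = 15 - 1260 = -1245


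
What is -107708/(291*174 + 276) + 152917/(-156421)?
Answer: -12316398769/3981696555 ≈ -3.0933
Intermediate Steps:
-107708/(291*174 + 276) + 152917/(-156421) = -107708/(50634 + 276) + 152917*(-1/156421) = -107708/50910 - 152917/156421 = -107708*1/50910 - 152917/156421 = -53854/25455 - 152917/156421 = -12316398769/3981696555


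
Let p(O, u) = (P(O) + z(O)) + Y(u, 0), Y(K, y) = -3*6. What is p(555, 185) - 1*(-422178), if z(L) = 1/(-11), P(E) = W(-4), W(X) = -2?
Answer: 4643737/11 ≈ 4.2216e+5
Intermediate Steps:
Y(K, y) = -18
P(E) = -2
z(L) = -1/11
p(O, u) = -221/11 (p(O, u) = (-2 - 1/11) - 18 = -23/11 - 18 = -221/11)
p(555, 185) - 1*(-422178) = -221/11 - 1*(-422178) = -221/11 + 422178 = 4643737/11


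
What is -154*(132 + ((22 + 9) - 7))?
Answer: -24024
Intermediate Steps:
-154*(132 + ((22 + 9) - 7)) = -154*(132 + (31 - 7)) = -154*(132 + 24) = -154*156 = -24024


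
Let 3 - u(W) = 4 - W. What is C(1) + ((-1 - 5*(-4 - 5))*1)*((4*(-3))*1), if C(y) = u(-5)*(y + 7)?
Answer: -576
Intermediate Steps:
u(W) = -1 + W (u(W) = 3 - (4 - W) = 3 + (-4 + W) = -1 + W)
C(y) = -42 - 6*y (C(y) = (-1 - 5)*(y + 7) = -6*(7 + y) = -42 - 6*y)
C(1) + ((-1 - 5*(-4 - 5))*1)*((4*(-3))*1) = (-42 - 6*1) + ((-1 - 5*(-4 - 5))*1)*((4*(-3))*1) = (-42 - 6) + ((-1 - 5*(-9))*1)*(-12*1) = -48 + ((-1 + 45)*1)*(-12) = -48 + (44*1)*(-12) = -48 + 44*(-12) = -48 - 528 = -576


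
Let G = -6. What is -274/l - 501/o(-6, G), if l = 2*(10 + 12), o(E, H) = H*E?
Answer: -2659/132 ≈ -20.144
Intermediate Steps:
o(E, H) = E*H
l = 44 (l = 2*22 = 44)
-274/l - 501/o(-6, G) = -274/44 - 501/((-6*(-6))) = -274*1/44 - 501/36 = -137/22 - 501*1/36 = -137/22 - 167/12 = -2659/132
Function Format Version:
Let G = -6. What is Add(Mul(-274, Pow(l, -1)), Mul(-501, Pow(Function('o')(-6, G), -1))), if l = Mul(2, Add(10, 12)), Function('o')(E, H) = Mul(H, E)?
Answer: Rational(-2659, 132) ≈ -20.144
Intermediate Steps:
Function('o')(E, H) = Mul(E, H)
l = 44 (l = Mul(2, 22) = 44)
Add(Mul(-274, Pow(l, -1)), Mul(-501, Pow(Function('o')(-6, G), -1))) = Add(Mul(-274, Pow(44, -1)), Mul(-501, Pow(Mul(-6, -6), -1))) = Add(Mul(-274, Rational(1, 44)), Mul(-501, Pow(36, -1))) = Add(Rational(-137, 22), Mul(-501, Rational(1, 36))) = Add(Rational(-137, 22), Rational(-167, 12)) = Rational(-2659, 132)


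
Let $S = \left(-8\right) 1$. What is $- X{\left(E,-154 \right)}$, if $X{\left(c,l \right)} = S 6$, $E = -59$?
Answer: $48$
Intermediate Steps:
$S = -8$
$X{\left(c,l \right)} = -48$ ($X{\left(c,l \right)} = \left(-8\right) 6 = -48$)
$- X{\left(E,-154 \right)} = \left(-1\right) \left(-48\right) = 48$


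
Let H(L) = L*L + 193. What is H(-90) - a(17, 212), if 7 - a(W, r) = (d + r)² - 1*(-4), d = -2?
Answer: 52390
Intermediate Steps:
a(W, r) = 3 - (-2 + r)² (a(W, r) = 7 - ((-2 + r)² - 1*(-4)) = 7 - ((-2 + r)² + 4) = 7 - (4 + (-2 + r)²) = 7 + (-4 - (-2 + r)²) = 3 - (-2 + r)²)
H(L) = 193 + L² (H(L) = L² + 193 = 193 + L²)
H(-90) - a(17, 212) = (193 + (-90)²) - (3 - (-2 + 212)²) = (193 + 8100) - (3 - 1*210²) = 8293 - (3 - 1*44100) = 8293 - (3 - 44100) = 8293 - 1*(-44097) = 8293 + 44097 = 52390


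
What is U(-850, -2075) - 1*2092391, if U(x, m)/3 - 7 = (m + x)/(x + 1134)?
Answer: -594241855/284 ≈ -2.0924e+6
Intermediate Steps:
U(x, m) = 21 + 3*(m + x)/(1134 + x) (U(x, m) = 21 + 3*((m + x)/(x + 1134)) = 21 + 3*((m + x)/(1134 + x)) = 21 + 3*(m + x)/(1134 + x))
U(-850, -2075) - 1*2092391 = 3*(7938 - 2075 + 8*(-850))/(1134 - 850) - 1*2092391 = 3*(7938 - 2075 - 6800)/284 - 2092391 = 3*(1/284)*(-937) - 2092391 = -2811/284 - 2092391 = -594241855/284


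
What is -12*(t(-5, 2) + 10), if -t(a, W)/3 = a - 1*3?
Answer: -408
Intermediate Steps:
t(a, W) = 9 - 3*a (t(a, W) = -3*(a - 1*3) = -3*(a - 3) = -3*(-3 + a) = 9 - 3*a)
-12*(t(-5, 2) + 10) = -12*((9 - 3*(-5)) + 10) = -12*((9 + 15) + 10) = -12*(24 + 10) = -12*34 = -408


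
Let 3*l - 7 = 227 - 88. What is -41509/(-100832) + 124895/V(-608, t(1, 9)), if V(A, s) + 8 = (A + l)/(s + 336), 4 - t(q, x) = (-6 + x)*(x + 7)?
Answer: -5515734462733/437913376 ≈ -12595.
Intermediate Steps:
t(q, x) = 4 - (-6 + x)*(7 + x) (t(q, x) = 4 - (-6 + x)*(x + 7) = 4 - (-6 + x)*(7 + x))
l = 146/3 (l = 7/3 + (227 - 88)/3 = 7/3 + (⅓)*139 = 7/3 + 139/3 = 146/3 ≈ 48.667)
V(A, s) = -8 + (146/3 + A)/(336 + s) (V(A, s) = -8 + (A + 146/3)/(s + 336) = -8 + (146/3 + A)/(336 + s))
-41509/(-100832) + 124895/V(-608, t(1, 9)) = -41509/(-100832) + 124895/(((-7918/3 - 608 - 8*(46 - 1*9 - 1*9²))/(336 + (46 - 1*9 - 1*9²)))) = -41509*(-1/100832) + 124895/(((-7918/3 - 608 - 8*(46 - 9 - 1*81))/(336 + (46 - 9 - 1*81)))) = 41509/100832 + 124895/(((-7918/3 - 608 - 8*(46 - 9 - 81))/(336 + (46 - 9 - 81)))) = 41509/100832 + 124895/(((-7918/3 - 608 - 8*(-44))/(336 - 44))) = 41509/100832 + 124895/(((-7918/3 - 608 + 352)/292)) = 41509/100832 + 124895/(((1/292)*(-8686/3))) = 41509/100832 + 124895/(-4343/438) = 41509/100832 + 124895*(-438/4343) = 41509/100832 - 54704010/4343 = -5515734462733/437913376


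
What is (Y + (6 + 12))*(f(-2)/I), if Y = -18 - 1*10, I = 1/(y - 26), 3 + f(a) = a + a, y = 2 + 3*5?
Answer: -630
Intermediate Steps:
y = 17 (y = 2 + 15 = 17)
f(a) = -3 + 2*a (f(a) = -3 + (a + a) = -3 + 2*a)
I = -⅑ (I = 1/(17 - 26) = 1/(-9) = -⅑ ≈ -0.11111)
Y = -28 (Y = -18 - 10 = -28)
(Y + (6 + 12))*(f(-2)/I) = (-28 + (6 + 12))*((-3 + 2*(-2))/(-⅑)) = (-28 + 18)*((-3 - 4)*(-9)) = -(-70)*(-9) = -10*63 = -630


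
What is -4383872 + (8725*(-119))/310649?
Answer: -1361846491203/310649 ≈ -4.3839e+6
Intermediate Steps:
-4383872 + (8725*(-119))/310649 = -4383872 - 1038275*1/310649 = -4383872 - 1038275/310649 = -1361846491203/310649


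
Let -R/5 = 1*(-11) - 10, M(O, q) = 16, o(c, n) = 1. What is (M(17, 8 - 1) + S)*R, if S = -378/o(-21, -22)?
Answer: -38010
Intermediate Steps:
S = -378 (S = -378/1 = -378*1 = -378)
R = 105 (R = -5*(1*(-11) - 10) = -5*(-11 - 10) = -5*(-21) = 105)
(M(17, 8 - 1) + S)*R = (16 - 378)*105 = -362*105 = -38010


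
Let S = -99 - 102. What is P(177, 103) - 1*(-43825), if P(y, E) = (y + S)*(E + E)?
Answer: 38881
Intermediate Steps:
S = -201
P(y, E) = 2*E*(-201 + y) (P(y, E) = (y - 201)*(E + E) = (-201 + y)*(2*E) = 2*E*(-201 + y))
P(177, 103) - 1*(-43825) = 2*103*(-201 + 177) - 1*(-43825) = 2*103*(-24) + 43825 = -4944 + 43825 = 38881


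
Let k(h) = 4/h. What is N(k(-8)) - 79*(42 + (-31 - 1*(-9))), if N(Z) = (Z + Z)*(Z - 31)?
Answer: -3097/2 ≈ -1548.5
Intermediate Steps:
N(Z) = 2*Z*(-31 + Z) (N(Z) = (2*Z)*(-31 + Z) = 2*Z*(-31 + Z))
N(k(-8)) - 79*(42 + (-31 - 1*(-9))) = 2*(4/(-8))*(-31 + 4/(-8)) - 79*(42 + (-31 - 1*(-9))) = 2*(4*(-⅛))*(-31 + 4*(-⅛)) - 79*(42 + (-31 + 9)) = 2*(-½)*(-31 - ½) - 79*(42 - 22) = 2*(-½)*(-63/2) - 79*20 = 63/2 - 1580 = -3097/2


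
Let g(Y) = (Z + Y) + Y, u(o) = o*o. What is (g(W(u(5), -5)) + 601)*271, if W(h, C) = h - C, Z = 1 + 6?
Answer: 181028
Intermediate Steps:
Z = 7
u(o) = o²
g(Y) = 7 + 2*Y (g(Y) = (7 + Y) + Y = 7 + 2*Y)
(g(W(u(5), -5)) + 601)*271 = ((7 + 2*(5² - 1*(-5))) + 601)*271 = ((7 + 2*(25 + 5)) + 601)*271 = ((7 + 2*30) + 601)*271 = ((7 + 60) + 601)*271 = (67 + 601)*271 = 668*271 = 181028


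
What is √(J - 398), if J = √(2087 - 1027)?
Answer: √(-398 + 2*√265) ≈ 19.117*I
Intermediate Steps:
J = 2*√265 (J = √1060 = 2*√265 ≈ 32.558)
√(J - 398) = √(2*√265 - 398) = √(-398 + 2*√265)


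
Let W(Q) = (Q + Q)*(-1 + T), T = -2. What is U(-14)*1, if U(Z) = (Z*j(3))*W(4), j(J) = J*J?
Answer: 3024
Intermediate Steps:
W(Q) = -6*Q (W(Q) = (Q + Q)*(-1 - 2) = (2*Q)*(-3) = -6*Q)
j(J) = J²
U(Z) = -216*Z (U(Z) = (Z*3²)*(-6*4) = (Z*9)*(-24) = (9*Z)*(-24) = -216*Z)
U(-14)*1 = -216*(-14)*1 = 3024*1 = 3024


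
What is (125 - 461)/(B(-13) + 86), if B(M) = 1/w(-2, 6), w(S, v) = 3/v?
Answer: -42/11 ≈ -3.8182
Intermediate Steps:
B(M) = 2 (B(M) = 1/(3/6) = 1/(3*(⅙)) = 1/(½) = 2)
(125 - 461)/(B(-13) + 86) = (125 - 461)/(2 + 86) = -336/88 = -336*1/88 = -42/11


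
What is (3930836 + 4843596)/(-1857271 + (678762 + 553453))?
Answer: -274201/19533 ≈ -14.038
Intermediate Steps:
(3930836 + 4843596)/(-1857271 + (678762 + 553453)) = 8774432/(-1857271 + 1232215) = 8774432/(-625056) = 8774432*(-1/625056) = -274201/19533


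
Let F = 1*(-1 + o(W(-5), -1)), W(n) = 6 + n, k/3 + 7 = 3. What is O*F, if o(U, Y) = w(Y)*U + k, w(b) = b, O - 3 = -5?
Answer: 28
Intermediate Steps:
k = -12 (k = -21 + 3*3 = -21 + 9 = -12)
O = -2 (O = 3 - 5 = -2)
o(U, Y) = -12 + U*Y (o(U, Y) = Y*U - 12 = U*Y - 12 = -12 + U*Y)
F = -14 (F = 1*(-1 + (-12 + (6 - 5)*(-1))) = 1*(-1 + (-12 + 1*(-1))) = 1*(-1 + (-12 - 1)) = 1*(-1 - 13) = 1*(-14) = -14)
O*F = -2*(-14) = 28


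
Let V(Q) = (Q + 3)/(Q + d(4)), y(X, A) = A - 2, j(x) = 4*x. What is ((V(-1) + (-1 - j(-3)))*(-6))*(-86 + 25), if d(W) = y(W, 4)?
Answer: 4758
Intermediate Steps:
y(X, A) = -2 + A
d(W) = 2 (d(W) = -2 + 4 = 2)
V(Q) = (3 + Q)/(2 + Q) (V(Q) = (Q + 3)/(Q + 2) = (3 + Q)/(2 + Q))
((V(-1) + (-1 - j(-3)))*(-6))*(-86 + 25) = (((3 - 1)/(2 - 1) + (-1 - 4*(-3)))*(-6))*(-86 + 25) = ((2/1 + (-1 - 1*(-12)))*(-6))*(-61) = ((1*2 + (-1 + 12))*(-6))*(-61) = ((2 + 11)*(-6))*(-61) = (13*(-6))*(-61) = -78*(-61) = 4758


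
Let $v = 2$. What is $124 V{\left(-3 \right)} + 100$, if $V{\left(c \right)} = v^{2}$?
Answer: $596$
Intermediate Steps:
$V{\left(c \right)} = 4$ ($V{\left(c \right)} = 2^{2} = 4$)
$124 V{\left(-3 \right)} + 100 = 124 \cdot 4 + 100 = 496 + 100 = 596$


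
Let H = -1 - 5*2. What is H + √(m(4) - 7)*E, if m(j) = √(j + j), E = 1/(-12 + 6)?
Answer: -11 - I*√(7 - 2*√2)/6 ≈ -11.0 - 0.34041*I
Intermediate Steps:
E = -⅙ (E = 1/(-6) = -⅙ ≈ -0.16667)
m(j) = √2*√j (m(j) = √(2*j) = √2*√j)
H = -11 (H = -1 - 10 = -11)
H + √(m(4) - 7)*E = -11 + √(√2*√4 - 7)*(-⅙) = -11 + √(√2*2 - 7)*(-⅙) = -11 + √(2*√2 - 7)*(-⅙) = -11 + √(-7 + 2*√2)*(-⅙) = -11 - √(-7 + 2*√2)/6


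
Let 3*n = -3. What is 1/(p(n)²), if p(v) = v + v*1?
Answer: ¼ ≈ 0.25000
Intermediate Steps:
n = -1 (n = (⅓)*(-3) = -1)
p(v) = 2*v (p(v) = v + v = 2*v)
1/(p(n)²) = 1/((2*(-1))²) = 1/((-2)²) = 1/4 = ¼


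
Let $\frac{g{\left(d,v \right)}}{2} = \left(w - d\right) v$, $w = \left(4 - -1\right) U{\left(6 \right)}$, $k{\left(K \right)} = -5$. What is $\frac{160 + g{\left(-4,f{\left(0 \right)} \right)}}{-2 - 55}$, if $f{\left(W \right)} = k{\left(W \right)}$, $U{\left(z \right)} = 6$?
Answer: $\frac{60}{19} \approx 3.1579$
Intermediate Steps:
$f{\left(W \right)} = -5$
$w = 30$ ($w = \left(4 - -1\right) 6 = \left(4 + 1\right) 6 = 5 \cdot 6 = 30$)
$g{\left(d,v \right)} = 2 v \left(30 - d\right)$ ($g{\left(d,v \right)} = 2 \left(30 - d\right) v = 2 v \left(30 - d\right)$)
$\frac{160 + g{\left(-4,f{\left(0 \right)} \right)}}{-2 - 55} = \frac{160 + 2 \left(-5\right) \left(30 - -4\right)}{-2 - 55} = \frac{160 + 2 \left(-5\right) \left(30 + 4\right)}{-57} = \left(160 + 2 \left(-5\right) 34\right) \left(- \frac{1}{57}\right) = \left(160 - 340\right) \left(- \frac{1}{57}\right) = \left(-180\right) \left(- \frac{1}{57}\right) = \frac{60}{19}$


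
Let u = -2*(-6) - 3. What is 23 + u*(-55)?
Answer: -472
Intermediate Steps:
u = 9 (u = 12 - 3 = 9)
23 + u*(-55) = 23 + 9*(-55) = 23 - 495 = -472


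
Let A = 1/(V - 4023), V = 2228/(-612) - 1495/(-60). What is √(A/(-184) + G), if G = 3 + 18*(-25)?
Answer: I*√5673097689747033210/112656530 ≈ 21.142*I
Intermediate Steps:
V = 13021/612 (V = 2228*(-1/612) - 1495*(-1/60) = -557/153 + 299/12 = 13021/612 ≈ 21.276)
G = -447 (G = 3 - 450 = -447)
A = -612/2449055 (A = 1/(13021/612 - 4023) = 1/(-2449055/612) = -612/2449055 ≈ -0.00024989)
√(A/(-184) + G) = √(-612/2449055/(-184) - 447) = √(-612/2449055*(-1/184) - 447) = √(153/112656530 - 447) = √(-50357468757/112656530) = I*√5673097689747033210/112656530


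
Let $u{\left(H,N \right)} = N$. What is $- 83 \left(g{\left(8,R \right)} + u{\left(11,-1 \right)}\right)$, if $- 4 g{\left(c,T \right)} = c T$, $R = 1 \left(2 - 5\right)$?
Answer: $-415$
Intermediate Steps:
$R = -3$ ($R = 1 \left(-3\right) = -3$)
$g{\left(c,T \right)} = - \frac{T c}{4}$ ($g{\left(c,T \right)} = - \frac{c T}{4} = - \frac{T c}{4}$)
$- 83 \left(g{\left(8,R \right)} + u{\left(11,-1 \right)}\right) = - 83 \left(\left(- \frac{1}{4}\right) \left(-3\right) 8 - 1\right) = - 83 \left(6 - 1\right) = \left(-83\right) 5 = -415$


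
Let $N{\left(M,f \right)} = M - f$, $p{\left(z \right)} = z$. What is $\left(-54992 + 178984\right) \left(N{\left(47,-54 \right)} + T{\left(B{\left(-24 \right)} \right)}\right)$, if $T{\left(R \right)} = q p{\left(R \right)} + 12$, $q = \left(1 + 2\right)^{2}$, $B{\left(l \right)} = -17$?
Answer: $-4959680$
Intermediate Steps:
$q = 9$ ($q = 3^{2} = 9$)
$T{\left(R \right)} = 12 + 9 R$ ($T{\left(R \right)} = 9 R + 12 = 12 + 9 R$)
$\left(-54992 + 178984\right) \left(N{\left(47,-54 \right)} + T{\left(B{\left(-24 \right)} \right)}\right) = \left(-54992 + 178984\right) \left(\left(47 - -54\right) + \left(12 + 9 \left(-17\right)\right)\right) = 123992 \left(\left(47 + 54\right) + \left(12 - 153\right)\right) = 123992 \left(101 - 141\right) = 123992 \left(-40\right) = -4959680$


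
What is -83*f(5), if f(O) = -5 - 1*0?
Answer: 415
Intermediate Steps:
f(O) = -5 (f(O) = -5 + 0 = -5)
-83*f(5) = -83*(-5) = 415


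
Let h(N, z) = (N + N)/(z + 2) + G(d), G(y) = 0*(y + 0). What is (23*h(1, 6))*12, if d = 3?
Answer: 69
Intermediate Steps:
G(y) = 0 (G(y) = 0*y = 0)
h(N, z) = 2*N/(2 + z) (h(N, z) = (N + N)/(z + 2) + 0 = (2*N)/(2 + z) + 0 = 2*N/(2 + z) + 0 = 2*N/(2 + z))
(23*h(1, 6))*12 = (23*(2*1/(2 + 6)))*12 = (23*(2*1/8))*12 = (23*(2*1*(⅛)))*12 = (23*(¼))*12 = (23/4)*12 = 69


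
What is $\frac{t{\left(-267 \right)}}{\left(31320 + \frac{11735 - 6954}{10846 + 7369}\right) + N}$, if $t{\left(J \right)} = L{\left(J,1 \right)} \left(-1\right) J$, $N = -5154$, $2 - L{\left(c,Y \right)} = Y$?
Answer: $\frac{4863405}{476618471} \approx 0.010204$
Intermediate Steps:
$L{\left(c,Y \right)} = 2 - Y$
$t{\left(J \right)} = - J$ ($t{\left(J \right)} = \left(2 - 1\right) \left(-1\right) J = 1 \left(-1\right) J = - J$)
$\frac{t{\left(-267 \right)}}{\left(31320 + \frac{11735 - 6954}{10846 + 7369}\right) + N} = \frac{\left(-1\right) \left(-267\right)}{\left(31320 + \frac{11735 - 6954}{10846 + 7369}\right) - 5154} = \frac{267}{\left(31320 + \frac{4781}{18215}\right) - 5154} = \frac{267}{\frac{570498581}{18215} - 5154} = \frac{267}{\frac{476618471}{18215}} = 267 \cdot \frac{18215}{476618471} = \frac{4863405}{476618471}$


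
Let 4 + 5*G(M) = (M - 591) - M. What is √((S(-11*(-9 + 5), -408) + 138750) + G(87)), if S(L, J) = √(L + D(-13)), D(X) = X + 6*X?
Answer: √(138631 + I*√47) ≈ 372.33 + 0.0092*I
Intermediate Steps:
D(X) = 7*X
S(L, J) = √(-91 + L) (S(L, J) = √(L + 7*(-13)) = √(L - 91) = √(-91 + L))
G(M) = -119 (G(M) = -⅘ + ((M - 591) - M)/5 = -⅘ + ((-591 + M) - M)/5 = -⅘ + (⅕)*(-591) = -⅘ - 591/5 = -119)
√((S(-11*(-9 + 5), -408) + 138750) + G(87)) = √((√(-91 - 11*(-9 + 5)) + 138750) - 119) = √((√(-91 - 11*(-4)) + 138750) - 119) = √((√(-91 + 44) + 138750) - 119) = √((√(-47) + 138750) - 119) = √((I*√47 + 138750) - 119) = √((138750 + I*√47) - 119) = √(138631 + I*√47)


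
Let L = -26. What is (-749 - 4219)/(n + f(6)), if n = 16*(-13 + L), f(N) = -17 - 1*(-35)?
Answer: 828/101 ≈ 8.1980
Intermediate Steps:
f(N) = 18 (f(N) = -17 + 35 = 18)
n = -624 (n = 16*(-13 - 26) = 16*(-39) = -624)
(-749 - 4219)/(n + f(6)) = (-749 - 4219)/(-624 + 18) = -4968/(-606) = -4968*(-1/606) = 828/101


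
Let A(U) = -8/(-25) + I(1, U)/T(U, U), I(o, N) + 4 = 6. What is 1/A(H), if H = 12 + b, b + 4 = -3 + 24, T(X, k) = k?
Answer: 725/282 ≈ 2.5709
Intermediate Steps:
I(o, N) = 2 (I(o, N) = -4 + 6 = 2)
b = 17 (b = -4 + (-3 + 24) = -4 + 21 = 17)
H = 29 (H = 12 + 17 = 29)
A(U) = 8/25 + 2/U (A(U) = -8/(-25) + 2/U = -8*(-1/25) + 2/U = 8/25 + 2/U)
1/A(H) = 1/(8/25 + 2/29) = 1/(282/725) = 725/282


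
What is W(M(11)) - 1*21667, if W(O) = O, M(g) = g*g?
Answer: -21546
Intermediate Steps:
M(g) = g²
W(M(11)) - 1*21667 = 11² - 1*21667 = 121 - 21667 = -21546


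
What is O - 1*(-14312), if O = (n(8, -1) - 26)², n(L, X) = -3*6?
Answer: 16248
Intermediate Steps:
n(L, X) = -18
O = 1936 (O = (-18 - 26)² = (-44)² = 1936)
O - 1*(-14312) = 1936 - 1*(-14312) = 1936 + 14312 = 16248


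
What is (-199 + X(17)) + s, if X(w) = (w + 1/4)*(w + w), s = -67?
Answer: 641/2 ≈ 320.50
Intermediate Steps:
X(w) = 2*w*(¼ + w) (X(w) = (w + ¼)*(2*w) = (¼ + w)*(2*w) = 2*w*(¼ + w))
(-199 + X(17)) + s = (-199 + (½)*17*(1 + 4*17)) - 67 = (-199 + (½)*17*(1 + 68)) - 67 = (-199 + (½)*17*69) - 67 = (-199 + 1173/2) - 67 = 775/2 - 67 = 641/2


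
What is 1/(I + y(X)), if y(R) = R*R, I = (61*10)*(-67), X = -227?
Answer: 1/10659 ≈ 9.3817e-5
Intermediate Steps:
I = -40870 (I = 610*(-67) = -40870)
y(R) = R²
1/(I + y(X)) = 1/(-40870 + (-227)²) = 1/(-40870 + 51529) = 1/10659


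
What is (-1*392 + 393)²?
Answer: 1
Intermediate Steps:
(-1*392 + 393)² = (-392 + 393)² = 1² = 1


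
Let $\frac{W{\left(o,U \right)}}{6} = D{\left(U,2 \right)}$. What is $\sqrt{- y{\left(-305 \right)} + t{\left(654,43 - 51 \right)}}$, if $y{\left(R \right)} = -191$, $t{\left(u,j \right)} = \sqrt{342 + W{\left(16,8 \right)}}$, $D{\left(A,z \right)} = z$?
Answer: $\sqrt{191 + \sqrt{354}} \approx 14.485$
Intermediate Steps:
$W{\left(o,U \right)} = 12$ ($W{\left(o,U \right)} = 6 \cdot 2 = 12$)
$t{\left(u,j \right)} = \sqrt{354}$ ($t{\left(u,j \right)} = \sqrt{342 + 12} = \sqrt{354}$)
$\sqrt{- y{\left(-305 \right)} + t{\left(654,43 - 51 \right)}} = \sqrt{\left(-1\right) \left(-191\right) + \sqrt{354}} = \sqrt{191 + \sqrt{354}}$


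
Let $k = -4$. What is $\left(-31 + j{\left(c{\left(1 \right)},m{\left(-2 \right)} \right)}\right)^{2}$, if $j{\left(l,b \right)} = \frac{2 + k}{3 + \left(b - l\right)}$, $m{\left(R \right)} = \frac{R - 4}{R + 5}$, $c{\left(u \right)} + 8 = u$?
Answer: $\frac{15625}{16} \approx 976.56$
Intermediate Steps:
$c{\left(u \right)} = -8 + u$
$m{\left(R \right)} = \frac{-4 + R}{5 + R}$
$j{\left(l,b \right)} = - \frac{2}{3 + b - l}$ ($j{\left(l,b \right)} = \frac{2 - 4}{3 + \left(b - l\right)} = - \frac{2}{3 + b - l}$)
$\left(-31 + j{\left(c{\left(1 \right)},m{\left(-2 \right)} \right)}\right)^{2} = \left(-31 - \frac{2}{3 + \frac{-4 - 2}{5 - 2} - \left(-8 + 1\right)}\right)^{2} = \left(-31 - \frac{2}{3 + \frac{1}{3} \left(-6\right) - -7}\right)^{2} = \left(-31 - \frac{2}{3 + \frac{1}{3} \left(-6\right) + 7}\right)^{2} = \left(-31 - \frac{2}{3 - 2 + 7}\right)^{2} = \left(-31 - \frac{2}{8}\right)^{2} = \left(-31 - \frac{1}{4}\right)^{2} = \left(- \frac{125}{4}\right)^{2} = \frac{15625}{16}$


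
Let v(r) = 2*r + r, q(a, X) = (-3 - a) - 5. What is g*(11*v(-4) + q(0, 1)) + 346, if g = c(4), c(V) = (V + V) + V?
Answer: -1334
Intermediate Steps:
c(V) = 3*V (c(V) = 2*V + V = 3*V)
q(a, X) = -8 - a
v(r) = 3*r
g = 12 (g = 3*4 = 12)
g*(11*v(-4) + q(0, 1)) + 346 = 12*(11*(3*(-4)) + (-8 - 1*0)) + 346 = 12*(11*(-12) + (-8 + 0)) + 346 = 12*(-132 - 8) + 346 = 12*(-140) + 346 = -1680 + 346 = -1334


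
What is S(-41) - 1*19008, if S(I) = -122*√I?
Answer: -19008 - 122*I*√41 ≈ -19008.0 - 781.18*I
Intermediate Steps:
S(-41) - 1*19008 = -122*I*√41 - 1*19008 = -122*I*√41 - 19008 = -19008 - 122*I*√41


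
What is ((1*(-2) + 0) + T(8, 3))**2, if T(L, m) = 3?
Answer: 1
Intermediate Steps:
((1*(-2) + 0) + T(8, 3))**2 = ((1*(-2) + 0) + 3)**2 = ((-2 + 0) + 3)**2 = (-2 + 3)**2 = 1**2 = 1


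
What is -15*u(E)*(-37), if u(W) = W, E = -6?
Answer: -3330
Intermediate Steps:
-15*u(E)*(-37) = -15*(-6)*(-37) = 90*(-37) = -3330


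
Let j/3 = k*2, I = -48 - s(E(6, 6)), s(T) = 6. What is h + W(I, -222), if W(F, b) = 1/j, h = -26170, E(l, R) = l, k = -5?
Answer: -785101/30 ≈ -26170.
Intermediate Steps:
I = -54 (I = -48 - 1*6 = -48 - 6 = -54)
j = -30 (j = 3*(-5*2) = 3*(-10) = -30)
W(F, b) = -1/30 (W(F, b) = 1/(-30) = -1/30)
h + W(I, -222) = -26170 - 1/30 = -785101/30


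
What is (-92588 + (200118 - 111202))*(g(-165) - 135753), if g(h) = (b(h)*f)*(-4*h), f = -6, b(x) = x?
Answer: -1900799784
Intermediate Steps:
g(h) = 24*h² (g(h) = (h*(-6))*(-4*h) = (-6*h)*(-4*h) = 24*h²)
(-92588 + (200118 - 111202))*(g(-165) - 135753) = (-92588 + (200118 - 111202))*(24*(-165)² - 135753) = (-92588 + 88916)*(24*27225 - 135753) = -3672*(653400 - 135753) = -3672*517647 = -1900799784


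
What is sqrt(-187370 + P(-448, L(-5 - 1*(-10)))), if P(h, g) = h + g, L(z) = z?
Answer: I*sqrt(187813) ≈ 433.37*I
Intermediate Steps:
P(h, g) = g + h
sqrt(-187370 + P(-448, L(-5 - 1*(-10)))) = sqrt(-187370 + ((-5 - 1*(-10)) - 448)) = sqrt(-187370 + ((-5 + 10) - 448)) = sqrt(-187370 + (5 - 448)) = sqrt(-187370 - 443) = sqrt(-187813) = I*sqrt(187813)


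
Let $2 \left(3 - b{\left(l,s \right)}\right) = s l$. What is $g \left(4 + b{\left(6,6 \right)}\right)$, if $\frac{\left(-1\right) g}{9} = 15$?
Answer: $1485$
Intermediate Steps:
$g = -135$ ($g = \left(-9\right) 15 = -135$)
$b{\left(l,s \right)} = 3 - \frac{l s}{2}$ ($b{\left(l,s \right)} = 3 - \frac{s l}{2} = 3 - \frac{l s}{2}$)
$g \left(4 + b{\left(6,6 \right)}\right) = - 135 \left(4 + \left(3 - 3 \cdot 6\right)\right) = - 135 \left(4 + \left(3 - 18\right)\right) = - 135 \left(4 - 15\right) = \left(-135\right) \left(-11\right) = 1485$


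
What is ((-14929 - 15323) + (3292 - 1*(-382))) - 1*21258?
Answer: -47836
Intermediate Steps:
((-14929 - 15323) + (3292 - 1*(-382))) - 1*21258 = (-30252 + (3292 + 382)) - 21258 = (-30252 + 3674) - 21258 = -26578 - 21258 = -47836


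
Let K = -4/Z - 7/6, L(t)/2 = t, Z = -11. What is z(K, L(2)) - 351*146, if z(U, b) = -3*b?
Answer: -51258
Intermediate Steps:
L(t) = 2*t
K = -53/66 (K = -4/(-11) - 7/6 = -4*(-1/11) - 7*⅙ = 4/11 - 7/6 = -53/66 ≈ -0.80303)
z(K, L(2)) - 351*146 = -6*2 - 351*146 = -3*4 - 51246 = -12 - 51246 = -51258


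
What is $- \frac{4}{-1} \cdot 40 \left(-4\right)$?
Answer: $-640$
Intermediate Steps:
$- \frac{4}{-1} \cdot 40 \left(-4\right) = \left(-4\right) \left(-1\right) 40 \left(-4\right) = 4 \cdot 40 \left(-4\right) = 160 \left(-4\right) = -640$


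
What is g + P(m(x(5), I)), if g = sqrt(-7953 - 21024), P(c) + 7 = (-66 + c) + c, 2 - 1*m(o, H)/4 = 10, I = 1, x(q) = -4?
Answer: -137 + I*sqrt(28977) ≈ -137.0 + 170.23*I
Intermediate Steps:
m(o, H) = -32 (m(o, H) = 8 - 4*10 = 8 - 40 = -32)
P(c) = -73 + 2*c (P(c) = -7 + ((-66 + c) + c) = -7 + (-66 + 2*c) = -73 + 2*c)
g = I*sqrt(28977) (g = sqrt(-28977) = I*sqrt(28977) ≈ 170.23*I)
g + P(m(x(5), I)) = I*sqrt(28977) + (-73 + 2*(-32)) = I*sqrt(28977) + (-73 - 64) = I*sqrt(28977) - 137 = -137 + I*sqrt(28977)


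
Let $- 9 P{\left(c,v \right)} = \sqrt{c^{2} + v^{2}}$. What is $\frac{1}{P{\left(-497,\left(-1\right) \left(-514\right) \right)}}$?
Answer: $- \frac{9 \sqrt{511205}}{511205} \approx -0.012588$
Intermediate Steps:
$P{\left(c,v \right)} = - \frac{\sqrt{c^{2} + v^{2}}}{9}$
$\frac{1}{P{\left(-497,\left(-1\right) \left(-514\right) \right)}} = \frac{1}{\left(- \frac{1}{9}\right) \sqrt{\left(-497\right)^{2} + \left(\left(-1\right) \left(-514\right)\right)^{2}}} = \frac{1}{\left(- \frac{1}{9}\right) \sqrt{247009 + 514^{2}}} = \frac{1}{\left(- \frac{1}{9}\right) \sqrt{247009 + 264196}} = \frac{1}{\left(- \frac{1}{9}\right) \sqrt{511205}} = - \frac{9 \sqrt{511205}}{511205}$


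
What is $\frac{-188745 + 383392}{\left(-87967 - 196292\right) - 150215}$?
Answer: $- \frac{194647}{434474} \approx -0.44801$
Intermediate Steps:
$\frac{-188745 + 383392}{\left(-87967 - 196292\right) - 150215} = \frac{194647}{-284259 - 150215} = \frac{194647}{-434474} = 194647 \left(- \frac{1}{434474}\right) = - \frac{194647}{434474}$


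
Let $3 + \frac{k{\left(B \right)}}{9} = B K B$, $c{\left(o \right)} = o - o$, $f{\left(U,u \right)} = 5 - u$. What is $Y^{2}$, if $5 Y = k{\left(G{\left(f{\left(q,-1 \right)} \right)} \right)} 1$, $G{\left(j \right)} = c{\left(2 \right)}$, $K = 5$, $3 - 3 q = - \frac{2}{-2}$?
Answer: $\frac{729}{25} \approx 29.16$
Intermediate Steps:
$q = \frac{2}{3}$ ($q = 1 - \frac{\left(-2\right) \frac{1}{-2}}{3} = 1 - \frac{\left(-2\right) \left(- \frac{1}{2}\right)}{3} = 1 - \frac{1}{3} = \frac{2}{3} \approx 0.66667$)
$c{\left(o \right)} = 0$
$G{\left(j \right)} = 0$
$k{\left(B \right)} = -27 + 45 B^{2}$ ($k{\left(B \right)} = -27 + 9 B 5 B = -27 + 9 \cdot 5 B B = -27 + 9 \cdot 5 B^{2} = -27 + 45 B^{2}$)
$Y = - \frac{27}{5}$ ($Y = \frac{\left(-27 + 45 \cdot 0^{2}\right) 1}{5} = \frac{\left(-27 + 45 \cdot 0\right) 1}{5} = \frac{\left(-27 + 0\right) 1}{5} = \frac{\left(-27\right) 1}{5} = \frac{1}{5} \left(-27\right) = - \frac{27}{5} \approx -5.4$)
$Y^{2} = \left(- \frac{27}{5}\right)^{2} = \frac{729}{25}$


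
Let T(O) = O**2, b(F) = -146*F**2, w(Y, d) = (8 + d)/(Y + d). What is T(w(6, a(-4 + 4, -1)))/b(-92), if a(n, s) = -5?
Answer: -9/1235744 ≈ -7.2831e-6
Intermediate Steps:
w(Y, d) = (8 + d)/(Y + d)
T(w(6, a(-4 + 4, -1)))/b(-92) = ((8 - 5)/(6 - 5))**2/((-146*(-92)**2)) = (3/1)**2/((-146*8464)) = (1*3)**2/(-1235744) = 3**2*(-1/1235744) = 9*(-1/1235744) = -9/1235744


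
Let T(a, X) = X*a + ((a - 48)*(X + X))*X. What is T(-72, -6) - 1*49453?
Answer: -57661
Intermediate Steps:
T(a, X) = X*a + 2*X**2*(-48 + a) (T(a, X) = X*a + ((-48 + a)*(2*X))*X = X*a + (2*X*(-48 + a))*X = X*a + 2*X**2*(-48 + a))
T(-72, -6) - 1*49453 = -6*(-72 - 96*(-6) + 2*(-6)*(-72)) - 1*49453 = -6*(-72 + 576 + 864) - 49453 = -6*1368 - 49453 = -8208 - 49453 = -57661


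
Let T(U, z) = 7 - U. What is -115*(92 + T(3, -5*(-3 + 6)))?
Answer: -11040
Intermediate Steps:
-115*(92 + T(3, -5*(-3 + 6))) = -115*(92 + (7 - 1*3)) = -115*(92 + (7 - 3)) = -115*(92 + 4) = -115*96 = -11040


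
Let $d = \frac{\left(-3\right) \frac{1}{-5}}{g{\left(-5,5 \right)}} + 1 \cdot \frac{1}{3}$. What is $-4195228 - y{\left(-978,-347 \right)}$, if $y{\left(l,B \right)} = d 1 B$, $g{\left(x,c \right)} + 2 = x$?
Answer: $- \frac{440489918}{105} \approx -4.1951 \cdot 10^{6}$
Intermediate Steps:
$g{\left(x,c \right)} = -2 + x$
$d = \frac{26}{105}$ ($d = \frac{\left(-3\right) \frac{1}{-5}}{-2 - 5} + 1 \cdot \frac{1}{3} = \frac{\left(-3\right) \left(- \frac{1}{5}\right)}{-7} + 1 \cdot \frac{1}{3} = \frac{3}{5} \left(- \frac{1}{7}\right) + \frac{1}{3} = - \frac{3}{35} + \frac{1}{3} = \frac{26}{105} \approx 0.24762$)
$y{\left(l,B \right)} = \frac{26 B}{105}$ ($y{\left(l,B \right)} = \frac{26}{105} \cdot 1 B = \frac{26 B}{105}$)
$-4195228 - y{\left(-978,-347 \right)} = -4195228 - \frac{26}{105} \left(-347\right) = -4195228 - - \frac{9022}{105} = -4195228 + \frac{9022}{105} = - \frac{440489918}{105}$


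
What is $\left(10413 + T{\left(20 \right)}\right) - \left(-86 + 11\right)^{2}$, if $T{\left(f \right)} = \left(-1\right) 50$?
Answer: $4738$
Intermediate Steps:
$T{\left(f \right)} = -50$
$\left(10413 + T{\left(20 \right)}\right) - \left(-86 + 11\right)^{2} = \left(10413 - 50\right) - \left(-86 + 11\right)^{2} = 10363 - \left(-75\right)^{2} = 10363 - 5625 = 4738$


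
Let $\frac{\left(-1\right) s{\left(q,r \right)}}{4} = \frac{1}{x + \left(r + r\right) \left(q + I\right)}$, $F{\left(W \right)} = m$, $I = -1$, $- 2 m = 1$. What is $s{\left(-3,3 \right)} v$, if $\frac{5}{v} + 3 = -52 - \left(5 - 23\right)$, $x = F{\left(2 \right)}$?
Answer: $- \frac{40}{1813} \approx -0.022063$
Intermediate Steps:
$m = - \frac{1}{2}$ ($m = \left(- \frac{1}{2}\right) 1 = - \frac{1}{2} \approx -0.5$)
$F{\left(W \right)} = - \frac{1}{2}$
$x = - \frac{1}{2} \approx -0.5$
$s{\left(q,r \right)} = - \frac{4}{- \frac{1}{2} + 2 r \left(-1 + q\right)}$ ($s{\left(q,r \right)} = - \frac{4}{- \frac{1}{2} + \left(r + r\right) \left(q - 1\right)} = - \frac{4}{- \frac{1}{2} + 2 r \left(-1 + q\right)}$)
$v = - \frac{5}{37}$ ($v = \frac{5}{-3 - 34} = \frac{5}{-37} = 5 \left(- \frac{1}{37}\right) = - \frac{5}{37} \approx -0.13514$)
$s{\left(-3,3 \right)} v = \frac{8}{1 + 4 \cdot 3 - \left(-12\right) 3} \left(- \frac{5}{37}\right) = \frac{8}{1 + 12 + 36} \left(- \frac{5}{37}\right) = \frac{8}{49} \left(- \frac{5}{37}\right) = - \frac{40}{1813}$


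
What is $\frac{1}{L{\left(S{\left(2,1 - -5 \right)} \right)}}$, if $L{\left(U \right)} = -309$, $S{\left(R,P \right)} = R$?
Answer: $- \frac{1}{309} \approx -0.0032362$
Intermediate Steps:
$\frac{1}{L{\left(S{\left(2,1 - -5 \right)} \right)}} = \frac{1}{-309} = - \frac{1}{309}$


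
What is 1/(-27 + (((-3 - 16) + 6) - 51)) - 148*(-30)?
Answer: 404039/91 ≈ 4440.0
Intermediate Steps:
1/(-27 + (((-3 - 16) + 6) - 51)) - 148*(-30) = 1/(-27 + ((-19 + 6) - 51)) - 148*(-30) = 1/(-27 + (-13 - 51)) + 4440 = 1/(-27 - 64) + 4440 = 1/(-91) + 4440 = -1/91 + 4440 = 404039/91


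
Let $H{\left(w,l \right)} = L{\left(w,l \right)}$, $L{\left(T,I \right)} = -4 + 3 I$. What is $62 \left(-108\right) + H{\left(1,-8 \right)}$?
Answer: $-6724$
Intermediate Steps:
$H{\left(w,l \right)} = -4 + 3 l$
$62 \left(-108\right) + H{\left(1,-8 \right)} = 62 \left(-108\right) + \left(-4 + 3 \left(-8\right)\right) = -6696 - 28 = -6724$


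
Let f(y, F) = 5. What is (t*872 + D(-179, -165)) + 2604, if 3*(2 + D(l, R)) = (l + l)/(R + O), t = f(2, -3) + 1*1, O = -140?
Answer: 7168468/915 ≈ 7834.4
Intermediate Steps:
t = 6 (t = 5 + 1*1 = 5 + 1 = 6)
D(l, R) = -2 + 2*l/(3*(-140 + R)) (D(l, R) = -2 + ((l + l)/(R - 140))/3 = -2 + ((2*l)/(-140 + R))/3 = -2 + (2*l/(-140 + R))/3 = -2 + 2*l/(3*(-140 + R)))
(t*872 + D(-179, -165)) + 2604 = (6*872 + 2*(420 - 179 - 3*(-165))/(3*(-140 - 165))) + 2604 = (5232 + (⅔)*(420 - 179 + 495)/(-305)) + 2604 = (5232 + (⅔)*(-1/305)*736) + 2604 = (5232 - 1472/915) + 2604 = 4785808/915 + 2604 = 7168468/915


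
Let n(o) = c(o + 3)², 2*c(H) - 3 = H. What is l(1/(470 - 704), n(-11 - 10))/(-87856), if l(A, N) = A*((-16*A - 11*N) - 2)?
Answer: -17087/565958016 ≈ -3.0191e-5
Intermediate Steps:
c(H) = 3/2 + H/2
n(o) = (3 + o/2)² (n(o) = (3/2 + (o + 3)/2)² = (3/2 + (3 + o)/2)² = (3/2 + (3/2 + o/2))² = (3 + o/2)²)
l(A, N) = A*(-2 - 16*A - 11*N)
l(1/(470 - 704), n(-11 - 10))/(-87856) = -(2 + 11*((6 + (-11 - 10))²/4) + 16/(470 - 704))/(470 - 704)/(-87856) = -1*(2 + 11*((6 - 21)²/4) + 16/(-234))/(-234)*(-1/87856) = -1*(-1/234)*(2 + 11*((¼)*(-15)²) + 16*(-1/234))*(-1/87856) = -1*(-1/234)*(2 + 11*((¼)*225) - 8/117)*(-1/87856) = -1*(-1/234)*(2 + 11*(225/4) - 8/117)*(-1/87856) = -1*(-1/234)*(2 + 2475/4 - 8/117)*(-1/87856) = -1*(-1/234)*290479/468*(-1/87856) = (290479/109512)*(-1/87856) = -17087/565958016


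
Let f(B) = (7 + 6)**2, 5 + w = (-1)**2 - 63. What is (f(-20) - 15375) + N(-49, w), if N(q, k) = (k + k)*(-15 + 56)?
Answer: -20700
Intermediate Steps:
w = -67 (w = -5 + ((-1)**2 - 63) = -5 + (1 - 63) = -5 - 62 = -67)
N(q, k) = 82*k (N(q, k) = (2*k)*41 = 82*k)
f(B) = 169 (f(B) = 13**2 = 169)
(f(-20) - 15375) + N(-49, w) = (169 - 15375) + 82*(-67) = -15206 - 5494 = -20700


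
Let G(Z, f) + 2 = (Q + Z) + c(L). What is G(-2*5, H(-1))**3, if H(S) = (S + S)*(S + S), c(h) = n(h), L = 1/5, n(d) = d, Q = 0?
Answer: -205379/125 ≈ -1643.0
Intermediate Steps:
L = 1/5 (L = 1*(1/5) = 1/5 ≈ 0.20000)
c(h) = h
H(S) = 4*S**2 (H(S) = (2*S)*(2*S) = 4*S**2)
G(Z, f) = -9/5 + Z (G(Z, f) = -2 + ((0 + Z) + 1/5) = -2 + (Z + 1/5) = -2 + (1/5 + Z) = -9/5 + Z)
G(-2*5, H(-1))**3 = (-9/5 - 2*5)**3 = (-9/5 - 10)**3 = (-59/5)**3 = -205379/125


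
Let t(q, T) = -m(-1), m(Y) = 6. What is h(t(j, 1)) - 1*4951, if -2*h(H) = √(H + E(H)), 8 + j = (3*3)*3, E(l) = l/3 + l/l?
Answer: -4951 - I*√7/2 ≈ -4951.0 - 1.3229*I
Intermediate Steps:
E(l) = 1 + l/3 (E(l) = l*(⅓) + 1 = l/3 + 1 = 1 + l/3)
j = 19 (j = -8 + (3*3)*3 = -8 + 9*3 = -8 + 27 = 19)
t(q, T) = -6 (t(q, T) = -1*6 = -6)
h(H) = -√(1 + 4*H/3)/2 (h(H) = -√(H + (1 + H/3))/2 = -√(1 + 4*H/3)/2)
h(t(j, 1)) - 1*4951 = -√(9 + 12*(-6))/6 - 1*4951 = -√(9 - 72)/6 - 4951 = -I*√7/2 - 4951 = -4951 - I*√7/2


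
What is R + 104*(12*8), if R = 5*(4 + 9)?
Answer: 10049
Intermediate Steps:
R = 65 (R = 5*13 = 65)
R + 104*(12*8) = 65 + 104*(12*8) = 65 + 104*96 = 65 + 9984 = 10049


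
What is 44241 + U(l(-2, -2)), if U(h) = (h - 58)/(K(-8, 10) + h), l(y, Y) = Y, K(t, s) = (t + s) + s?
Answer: 44235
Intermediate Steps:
K(t, s) = t + 2*s (K(t, s) = (s + t) + s = t + 2*s)
U(h) = (-58 + h)/(12 + h) (U(h) = (h - 58)/((-8 + 2*10) + h) = (-58 + h)/((-8 + 20) + h) = (-58 + h)/(12 + h))
44241 + U(l(-2, -2)) = 44241 + (-58 - 2)/(12 - 2) = 44241 - 60/10 = 44241 + (⅒)*(-60) = 44241 - 6 = 44235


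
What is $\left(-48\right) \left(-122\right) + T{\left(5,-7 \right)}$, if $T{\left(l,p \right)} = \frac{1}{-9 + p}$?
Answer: $\frac{93695}{16} \approx 5855.9$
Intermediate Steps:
$\left(-48\right) \left(-122\right) + T{\left(5,-7 \right)} = \left(-48\right) \left(-122\right) + \frac{1}{-9 - 7} = 5856 + \frac{1}{-16} = 5856 - \frac{1}{16} = \frac{93695}{16}$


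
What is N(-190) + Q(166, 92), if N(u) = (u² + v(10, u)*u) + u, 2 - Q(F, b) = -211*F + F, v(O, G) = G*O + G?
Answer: 467872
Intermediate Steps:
v(O, G) = G + G*O
Q(F, b) = 2 + 210*F (Q(F, b) = 2 - (-211*F + F) = 2 - (-210)*F = 2 + 210*F)
N(u) = u + 12*u² (N(u) = (u² + (u*(1 + 10))*u) + u = (u² + (u*11)*u) + u = (u² + (11*u)*u) + u = (u² + 11*u²) + u = 12*u² + u = u + 12*u²)
N(-190) + Q(166, 92) = -190*(1 + 12*(-190)) + (2 + 210*166) = -190*(1 - 2280) + (2 + 34860) = -190*(-2279) + 34862 = 433010 + 34862 = 467872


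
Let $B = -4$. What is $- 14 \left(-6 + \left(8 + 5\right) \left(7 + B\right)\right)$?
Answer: $-462$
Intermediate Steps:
$- 14 \left(-6 + \left(8 + 5\right) \left(7 + B\right)\right) = - 14 \left(-6 + \left(8 + 5\right) \left(7 - 4\right)\right) = - 14 \left(-6 + 13 \cdot 3\right) = - 14 \left(-6 + 39\right) = \left(-14\right) 33 = -462$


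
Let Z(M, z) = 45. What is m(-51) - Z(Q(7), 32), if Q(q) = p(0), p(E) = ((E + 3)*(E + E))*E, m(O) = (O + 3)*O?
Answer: 2403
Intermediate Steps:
m(O) = O*(3 + O) (m(O) = (3 + O)*O = O*(3 + O))
p(E) = 2*E**2*(3 + E) (p(E) = ((3 + E)*(2*E))*E = (2*E*(3 + E))*E = 2*E**2*(3 + E))
Q(q) = 0 (Q(q) = 2*0**2*(3 + 0) = 2*0*3 = 0)
m(-51) - Z(Q(7), 32) = -51*(3 - 51) - 1*45 = -51*(-48) - 45 = 2448 - 45 = 2403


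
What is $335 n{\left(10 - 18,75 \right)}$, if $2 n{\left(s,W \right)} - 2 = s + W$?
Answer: $\frac{23115}{2} \approx 11558.0$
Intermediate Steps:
$n{\left(s,W \right)} = 1 + \frac{W}{2} + \frac{s}{2}$ ($n{\left(s,W \right)} = 1 + \frac{s + W}{2} = 1 + \frac{W + s}{2} = 1 + \left(\frac{W}{2} + \frac{s}{2}\right) = 1 + \frac{W}{2} + \frac{s}{2}$)
$335 n{\left(10 - 18,75 \right)} = 335 \left(1 + \frac{1}{2} \cdot 75 + \frac{10 - 18}{2}\right) = 335 \left(1 + \frac{75}{2} + \frac{10 - 18}{2}\right) = 335 \left(1 + \frac{75}{2} + \frac{1}{2} \left(-8\right)\right) = 335 \left(1 + \frac{75}{2} - 4\right) = 335 \cdot \frac{69}{2} = \frac{23115}{2}$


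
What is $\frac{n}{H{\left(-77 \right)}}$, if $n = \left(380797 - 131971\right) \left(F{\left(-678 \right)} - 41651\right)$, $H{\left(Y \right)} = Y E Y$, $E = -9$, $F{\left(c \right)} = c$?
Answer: $\frac{501550274}{2541} \approx 1.9738 \cdot 10^{5}$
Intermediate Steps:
$H{\left(Y \right)} = - 9 Y^{2}$ ($H{\left(Y \right)} = Y \left(-9\right) Y = - 9 Y Y = - 9 Y^{2}$)
$n = -10532555754$ ($n = \left(380797 - 131971\right) \left(-678 - 41651\right) = 248826 \left(-678 + \left(-155672 + 114021\right)\right) = 248826 \left(-678 - 41651\right) = 248826 \left(-42329\right) = -10532555754$)
$\frac{n}{H{\left(-77 \right)}} = - \frac{10532555754}{\left(-9\right) \left(-77\right)^{2}} = - \frac{10532555754}{\left(-9\right) 5929} = - \frac{10532555754}{-53361} = \left(-10532555754\right) \left(- \frac{1}{53361}\right) = \frac{501550274}{2541}$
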